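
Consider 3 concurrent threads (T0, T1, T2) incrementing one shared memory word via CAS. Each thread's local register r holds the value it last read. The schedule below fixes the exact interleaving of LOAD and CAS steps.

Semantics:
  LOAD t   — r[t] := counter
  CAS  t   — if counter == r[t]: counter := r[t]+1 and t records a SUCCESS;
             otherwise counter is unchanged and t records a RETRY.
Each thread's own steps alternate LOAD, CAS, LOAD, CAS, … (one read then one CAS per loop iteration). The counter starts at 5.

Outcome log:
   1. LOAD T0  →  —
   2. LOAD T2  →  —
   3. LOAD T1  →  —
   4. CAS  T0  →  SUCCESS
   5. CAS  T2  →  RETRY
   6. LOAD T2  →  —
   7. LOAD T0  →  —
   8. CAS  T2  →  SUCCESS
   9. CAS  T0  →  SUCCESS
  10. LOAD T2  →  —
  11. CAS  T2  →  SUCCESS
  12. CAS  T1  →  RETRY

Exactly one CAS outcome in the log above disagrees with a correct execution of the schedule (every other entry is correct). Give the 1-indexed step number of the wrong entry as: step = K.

step = 9

Correct run:
#1 T0 reads 5
#2 T2 reads 5
#3 T1 reads 5
#4 T0 CAS(5→6) writes; counter now 6
#5 T2 CAS(5→6) fails; counter now 6
#6 T2 reads 6
#7 T0 reads 6
#8 T2 CAS(6→7) writes; counter now 7
#9 T0 CAS(6→7) fails; counter now 7
#10 T2 reads 7
#11 T2 CAS(7→8) writes; counter now 8
#12 T1 CAS(5→6) fails; counter now 8
Mismatch at 9.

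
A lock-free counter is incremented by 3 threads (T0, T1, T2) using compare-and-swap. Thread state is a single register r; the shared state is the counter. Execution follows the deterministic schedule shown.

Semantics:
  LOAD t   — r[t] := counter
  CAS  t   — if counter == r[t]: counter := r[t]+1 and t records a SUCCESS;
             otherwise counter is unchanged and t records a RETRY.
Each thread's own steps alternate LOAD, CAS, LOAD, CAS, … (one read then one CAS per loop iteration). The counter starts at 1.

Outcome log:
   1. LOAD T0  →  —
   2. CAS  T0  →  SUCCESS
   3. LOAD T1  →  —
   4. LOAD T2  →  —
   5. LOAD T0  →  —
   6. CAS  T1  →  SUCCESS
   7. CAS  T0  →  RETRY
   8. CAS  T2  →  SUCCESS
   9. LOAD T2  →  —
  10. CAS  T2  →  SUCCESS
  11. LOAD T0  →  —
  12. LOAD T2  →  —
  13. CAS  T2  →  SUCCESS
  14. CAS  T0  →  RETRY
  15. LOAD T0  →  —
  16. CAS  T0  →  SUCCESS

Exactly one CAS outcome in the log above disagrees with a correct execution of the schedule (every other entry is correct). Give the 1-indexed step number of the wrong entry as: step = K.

Correct run:
step 1: T0 LOAD ⇒ load; ctr=1 reg=1
step 2: T0 CAS ⇒ ok; ctr=2 reg=1
step 3: T1 LOAD ⇒ load; ctr=2 reg=2
step 4: T2 LOAD ⇒ load; ctr=2 reg=2
step 5: T0 LOAD ⇒ load; ctr=2 reg=2
step 6: T1 CAS ⇒ ok; ctr=3 reg=2
step 7: T0 CAS ⇒ retry; ctr=3 reg=2
step 8: T2 CAS ⇒ retry; ctr=3 reg=2
step 9: T2 LOAD ⇒ load; ctr=3 reg=3
step 10: T2 CAS ⇒ ok; ctr=4 reg=3
step 11: T0 LOAD ⇒ load; ctr=4 reg=4
step 12: T2 LOAD ⇒ load; ctr=4 reg=4
step 13: T2 CAS ⇒ ok; ctr=5 reg=4
step 14: T0 CAS ⇒ retry; ctr=5 reg=4
step 15: T0 LOAD ⇒ load; ctr=5 reg=5
step 16: T0 CAS ⇒ ok; ctr=6 reg=5
Mismatch at 8.

step = 8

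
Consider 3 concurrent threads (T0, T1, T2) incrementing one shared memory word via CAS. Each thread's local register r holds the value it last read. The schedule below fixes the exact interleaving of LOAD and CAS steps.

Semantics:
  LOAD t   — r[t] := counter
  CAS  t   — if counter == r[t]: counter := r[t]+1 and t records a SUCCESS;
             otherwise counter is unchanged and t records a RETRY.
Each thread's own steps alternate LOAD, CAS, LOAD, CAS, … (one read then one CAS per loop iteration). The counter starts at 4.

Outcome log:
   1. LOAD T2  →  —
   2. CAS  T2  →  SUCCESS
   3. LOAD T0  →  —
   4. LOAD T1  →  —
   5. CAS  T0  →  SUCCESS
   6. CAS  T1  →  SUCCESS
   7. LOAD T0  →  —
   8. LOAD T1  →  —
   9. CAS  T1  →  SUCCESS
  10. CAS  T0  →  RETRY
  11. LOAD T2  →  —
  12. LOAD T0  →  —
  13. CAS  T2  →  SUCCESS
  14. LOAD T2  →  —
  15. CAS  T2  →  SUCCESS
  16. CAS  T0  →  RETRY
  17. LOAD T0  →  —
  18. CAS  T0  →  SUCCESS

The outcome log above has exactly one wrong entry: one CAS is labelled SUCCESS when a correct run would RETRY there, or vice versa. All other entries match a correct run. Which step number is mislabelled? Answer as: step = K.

Re-executing:
#1 T2 reads 4
#2 T2 CAS(4→5) writes; counter now 5
#3 T0 reads 5
#4 T1 reads 5
#5 T0 CAS(5→6) writes; counter now 6
#6 T1 CAS(5→6) fails; counter now 6
#7 T0 reads 6
#8 T1 reads 6
#9 T1 CAS(6→7) writes; counter now 7
#10 T0 CAS(6→7) fails; counter now 7
#11 T2 reads 7
#12 T0 reads 7
#13 T2 CAS(7→8) writes; counter now 8
#14 T2 reads 8
#15 T2 CAS(8→9) writes; counter now 9
#16 T0 CAS(7→8) fails; counter now 9
#17 T0 reads 9
#18 T0 CAS(9→10) writes; counter now 10
Mismatch at 6.

step = 6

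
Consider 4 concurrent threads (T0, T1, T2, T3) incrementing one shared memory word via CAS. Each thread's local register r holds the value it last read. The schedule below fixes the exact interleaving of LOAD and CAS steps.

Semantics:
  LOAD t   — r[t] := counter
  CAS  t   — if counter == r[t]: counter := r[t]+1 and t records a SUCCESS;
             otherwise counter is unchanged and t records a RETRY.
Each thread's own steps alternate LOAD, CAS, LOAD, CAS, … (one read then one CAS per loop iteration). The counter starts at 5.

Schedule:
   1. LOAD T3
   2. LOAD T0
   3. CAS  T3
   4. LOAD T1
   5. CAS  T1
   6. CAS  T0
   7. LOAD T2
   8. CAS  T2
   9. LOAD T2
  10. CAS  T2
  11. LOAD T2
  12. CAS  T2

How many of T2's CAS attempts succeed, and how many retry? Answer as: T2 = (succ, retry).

T3 LOAD — after: cnt=5, r=5 — load
T0 LOAD — after: cnt=5, r=5 — load
T3 CAS — after: cnt=6, r=5 — ok
T1 LOAD — after: cnt=6, r=6 — load
T1 CAS — after: cnt=7, r=6 — ok
T0 CAS — after: cnt=7, r=5 — retry
T2 LOAD — after: cnt=7, r=7 — load
T2 CAS — after: cnt=8, r=7 — ok
T2 LOAD — after: cnt=8, r=8 — load
T2 CAS — after: cnt=9, r=8 — ok
T2 LOAD — after: cnt=9, r=9 — load
T2 CAS — after: cnt=10, r=9 — ok

T2 = (3, 0)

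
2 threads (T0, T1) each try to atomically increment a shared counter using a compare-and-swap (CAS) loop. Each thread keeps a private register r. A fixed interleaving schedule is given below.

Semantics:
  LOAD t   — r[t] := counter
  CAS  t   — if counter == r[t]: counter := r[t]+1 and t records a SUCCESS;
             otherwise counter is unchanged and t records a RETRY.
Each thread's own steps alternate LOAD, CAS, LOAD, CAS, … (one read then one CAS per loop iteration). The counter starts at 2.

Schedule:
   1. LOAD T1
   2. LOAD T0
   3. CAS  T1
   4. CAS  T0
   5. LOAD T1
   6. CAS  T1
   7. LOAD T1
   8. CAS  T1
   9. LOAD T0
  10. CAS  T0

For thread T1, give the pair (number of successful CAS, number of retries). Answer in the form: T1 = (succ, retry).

T1 = (3, 0)

1. LOAD T1 → mem=2 r[T1]=2 [LOAD]
2. LOAD T0 → mem=2 r[T0]=2 [LOAD]
3. CAS T1 → mem=3 r[T1]=2 [OK]
4. CAS T0 → mem=3 r[T0]=2 [RETRY]
5. LOAD T1 → mem=3 r[T1]=3 [LOAD]
6. CAS T1 → mem=4 r[T1]=3 [OK]
7. LOAD T1 → mem=4 r[T1]=4 [LOAD]
8. CAS T1 → mem=5 r[T1]=4 [OK]
9. LOAD T0 → mem=5 r[T0]=5 [LOAD]
10. CAS T0 → mem=6 r[T0]=5 [OK]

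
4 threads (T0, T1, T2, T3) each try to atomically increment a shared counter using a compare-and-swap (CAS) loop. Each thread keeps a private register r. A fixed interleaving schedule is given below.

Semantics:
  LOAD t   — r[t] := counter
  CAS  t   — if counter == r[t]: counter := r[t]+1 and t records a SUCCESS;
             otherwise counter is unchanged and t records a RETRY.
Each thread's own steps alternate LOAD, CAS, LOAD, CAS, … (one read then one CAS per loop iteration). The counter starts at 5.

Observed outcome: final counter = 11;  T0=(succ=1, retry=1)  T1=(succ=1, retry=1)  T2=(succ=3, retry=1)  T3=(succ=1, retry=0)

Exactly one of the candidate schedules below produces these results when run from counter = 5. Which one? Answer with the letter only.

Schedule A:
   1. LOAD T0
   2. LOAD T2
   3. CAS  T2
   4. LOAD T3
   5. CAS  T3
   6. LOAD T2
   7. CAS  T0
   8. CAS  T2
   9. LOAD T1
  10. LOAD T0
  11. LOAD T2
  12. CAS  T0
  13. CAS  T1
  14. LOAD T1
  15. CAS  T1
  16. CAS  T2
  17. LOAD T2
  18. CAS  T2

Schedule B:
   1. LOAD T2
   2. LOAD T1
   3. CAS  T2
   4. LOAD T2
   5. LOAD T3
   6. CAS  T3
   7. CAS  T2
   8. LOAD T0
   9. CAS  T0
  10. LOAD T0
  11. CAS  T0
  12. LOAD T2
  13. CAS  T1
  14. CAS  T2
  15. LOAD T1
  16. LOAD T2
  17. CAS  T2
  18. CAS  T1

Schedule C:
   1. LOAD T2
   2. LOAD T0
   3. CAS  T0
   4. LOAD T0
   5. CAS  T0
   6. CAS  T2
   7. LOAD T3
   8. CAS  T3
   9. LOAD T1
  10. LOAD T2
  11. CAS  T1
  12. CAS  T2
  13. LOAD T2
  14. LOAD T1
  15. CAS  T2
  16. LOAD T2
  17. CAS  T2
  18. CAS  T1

Tracing schedule A:
[1] T0.load  rd  (counter 5, T0.r 5)
[2] T2.load  rd  (counter 5, T2.r 5)
[3] T2.cas  hit  (counter 6, T2.r 5)
[4] T3.load  rd  (counter 6, T3.r 6)
[5] T3.cas  hit  (counter 7, T3.r 6)
[6] T2.load  rd  (counter 7, T2.r 7)
[7] T0.cas  miss  (counter 7, T0.r 5)
[8] T2.cas  hit  (counter 8, T2.r 7)
[9] T1.load  rd  (counter 8, T1.r 8)
[10] T0.load  rd  (counter 8, T0.r 8)
[11] T2.load  rd  (counter 8, T2.r 8)
[12] T0.cas  hit  (counter 9, T0.r 8)
[13] T1.cas  miss  (counter 9, T1.r 8)
[14] T1.load  rd  (counter 9, T1.r 9)
[15] T1.cas  hit  (counter 10, T1.r 9)
[16] T2.cas  miss  (counter 10, T2.r 8)
[17] T2.load  rd  (counter 10, T2.r 10)
[18] T2.cas  hit  (counter 11, T2.r 10)

A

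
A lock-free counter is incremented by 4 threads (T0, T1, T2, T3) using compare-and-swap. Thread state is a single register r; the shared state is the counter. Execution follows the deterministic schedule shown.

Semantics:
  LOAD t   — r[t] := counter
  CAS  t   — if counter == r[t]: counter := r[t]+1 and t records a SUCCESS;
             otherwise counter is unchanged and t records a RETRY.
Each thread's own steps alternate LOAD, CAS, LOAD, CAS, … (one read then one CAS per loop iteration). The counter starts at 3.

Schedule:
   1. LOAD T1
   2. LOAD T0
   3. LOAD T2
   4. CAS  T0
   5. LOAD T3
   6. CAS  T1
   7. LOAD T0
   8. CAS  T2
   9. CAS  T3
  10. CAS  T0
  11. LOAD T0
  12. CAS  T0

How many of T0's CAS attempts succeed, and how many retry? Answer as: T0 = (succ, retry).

1. LOAD T1 → mem=3 r[T1]=3 [LOAD]
2. LOAD T0 → mem=3 r[T0]=3 [LOAD]
3. LOAD T2 → mem=3 r[T2]=3 [LOAD]
4. CAS T0 → mem=4 r[T0]=3 [OK]
5. LOAD T3 → mem=4 r[T3]=4 [LOAD]
6. CAS T1 → mem=4 r[T1]=3 [RETRY]
7. LOAD T0 → mem=4 r[T0]=4 [LOAD]
8. CAS T2 → mem=4 r[T2]=3 [RETRY]
9. CAS T3 → mem=5 r[T3]=4 [OK]
10. CAS T0 → mem=5 r[T0]=4 [RETRY]
11. LOAD T0 → mem=5 r[T0]=5 [LOAD]
12. CAS T0 → mem=6 r[T0]=5 [OK]

T0 = (2, 1)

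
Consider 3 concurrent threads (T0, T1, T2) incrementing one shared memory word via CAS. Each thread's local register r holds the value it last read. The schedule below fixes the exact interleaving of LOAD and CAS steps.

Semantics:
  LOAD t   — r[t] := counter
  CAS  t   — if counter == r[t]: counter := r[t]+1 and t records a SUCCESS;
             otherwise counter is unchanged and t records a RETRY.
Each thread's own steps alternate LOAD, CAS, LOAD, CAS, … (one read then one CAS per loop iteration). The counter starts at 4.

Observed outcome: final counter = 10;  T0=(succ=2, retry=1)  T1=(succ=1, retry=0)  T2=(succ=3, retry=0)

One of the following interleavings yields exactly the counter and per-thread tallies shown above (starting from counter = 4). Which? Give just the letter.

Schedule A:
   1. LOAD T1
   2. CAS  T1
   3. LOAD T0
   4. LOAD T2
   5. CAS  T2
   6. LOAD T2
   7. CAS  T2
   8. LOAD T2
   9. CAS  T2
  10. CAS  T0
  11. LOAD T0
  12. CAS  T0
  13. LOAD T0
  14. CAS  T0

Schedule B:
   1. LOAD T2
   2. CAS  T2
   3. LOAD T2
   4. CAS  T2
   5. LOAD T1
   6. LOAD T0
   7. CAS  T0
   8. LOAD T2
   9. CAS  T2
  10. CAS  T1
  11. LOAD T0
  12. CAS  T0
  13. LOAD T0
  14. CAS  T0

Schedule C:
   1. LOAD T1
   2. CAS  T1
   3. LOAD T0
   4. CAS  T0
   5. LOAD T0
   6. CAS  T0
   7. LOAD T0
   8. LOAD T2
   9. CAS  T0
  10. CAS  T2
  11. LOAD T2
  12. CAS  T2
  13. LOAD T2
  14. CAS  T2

A

Tracing schedule A:
[1] T1.load  rd  (counter 4, T1.r 4)
[2] T1.cas  hit  (counter 5, T1.r 4)
[3] T0.load  rd  (counter 5, T0.r 5)
[4] T2.load  rd  (counter 5, T2.r 5)
[5] T2.cas  hit  (counter 6, T2.r 5)
[6] T2.load  rd  (counter 6, T2.r 6)
[7] T2.cas  hit  (counter 7, T2.r 6)
[8] T2.load  rd  (counter 7, T2.r 7)
[9] T2.cas  hit  (counter 8, T2.r 7)
[10] T0.cas  miss  (counter 8, T0.r 5)
[11] T0.load  rd  (counter 8, T0.r 8)
[12] T0.cas  hit  (counter 9, T0.r 8)
[13] T0.load  rd  (counter 9, T0.r 9)
[14] T0.cas  hit  (counter 10, T0.r 9)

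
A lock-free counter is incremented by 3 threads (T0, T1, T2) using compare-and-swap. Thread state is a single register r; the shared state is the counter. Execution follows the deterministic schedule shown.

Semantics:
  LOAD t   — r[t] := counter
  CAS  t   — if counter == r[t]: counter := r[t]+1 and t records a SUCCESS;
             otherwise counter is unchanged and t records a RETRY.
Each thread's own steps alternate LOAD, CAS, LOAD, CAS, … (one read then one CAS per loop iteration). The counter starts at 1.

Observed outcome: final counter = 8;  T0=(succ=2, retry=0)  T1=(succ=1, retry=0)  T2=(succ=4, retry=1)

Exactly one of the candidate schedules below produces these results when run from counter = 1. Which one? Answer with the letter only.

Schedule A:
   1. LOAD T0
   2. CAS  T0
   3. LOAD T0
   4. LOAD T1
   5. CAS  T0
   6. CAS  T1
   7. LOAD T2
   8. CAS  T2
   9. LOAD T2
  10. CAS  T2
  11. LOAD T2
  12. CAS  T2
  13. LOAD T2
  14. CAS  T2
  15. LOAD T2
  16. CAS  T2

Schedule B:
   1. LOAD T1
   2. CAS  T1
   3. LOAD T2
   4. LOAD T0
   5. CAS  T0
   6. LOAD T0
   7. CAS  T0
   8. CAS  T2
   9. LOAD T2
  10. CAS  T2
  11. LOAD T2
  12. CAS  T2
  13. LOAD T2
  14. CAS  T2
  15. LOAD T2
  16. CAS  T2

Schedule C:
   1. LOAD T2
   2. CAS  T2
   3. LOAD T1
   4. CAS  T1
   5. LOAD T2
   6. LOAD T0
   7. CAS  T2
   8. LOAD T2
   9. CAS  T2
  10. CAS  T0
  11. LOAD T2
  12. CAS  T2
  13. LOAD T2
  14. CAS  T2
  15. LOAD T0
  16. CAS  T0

B

Simulating candidate B:
1. LOAD T1 → mem=1 r[T1]=1 [LOAD]
2. CAS T1 → mem=2 r[T1]=1 [OK]
3. LOAD T2 → mem=2 r[T2]=2 [LOAD]
4. LOAD T0 → mem=2 r[T0]=2 [LOAD]
5. CAS T0 → mem=3 r[T0]=2 [OK]
6. LOAD T0 → mem=3 r[T0]=3 [LOAD]
7. CAS T0 → mem=4 r[T0]=3 [OK]
8. CAS T2 → mem=4 r[T2]=2 [RETRY]
9. LOAD T2 → mem=4 r[T2]=4 [LOAD]
10. CAS T2 → mem=5 r[T2]=4 [OK]
11. LOAD T2 → mem=5 r[T2]=5 [LOAD]
12. CAS T2 → mem=6 r[T2]=5 [OK]
13. LOAD T2 → mem=6 r[T2]=6 [LOAD]
14. CAS T2 → mem=7 r[T2]=6 [OK]
15. LOAD T2 → mem=7 r[T2]=7 [LOAD]
16. CAS T2 → mem=8 r[T2]=7 [OK]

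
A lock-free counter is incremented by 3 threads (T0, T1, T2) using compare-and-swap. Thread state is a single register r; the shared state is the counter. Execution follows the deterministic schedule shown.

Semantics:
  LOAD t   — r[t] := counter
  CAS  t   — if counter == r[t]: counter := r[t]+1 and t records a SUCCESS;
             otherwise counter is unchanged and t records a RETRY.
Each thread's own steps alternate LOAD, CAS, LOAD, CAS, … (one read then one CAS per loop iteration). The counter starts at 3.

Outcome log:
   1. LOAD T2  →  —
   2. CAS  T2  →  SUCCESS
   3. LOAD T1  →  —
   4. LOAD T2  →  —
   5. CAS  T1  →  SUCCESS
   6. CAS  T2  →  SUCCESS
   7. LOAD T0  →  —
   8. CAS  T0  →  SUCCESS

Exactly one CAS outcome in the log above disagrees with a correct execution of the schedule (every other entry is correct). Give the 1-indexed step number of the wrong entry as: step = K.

Reference trace:
T2 LOAD — after: cnt=3, r=3 — load
T2 CAS — after: cnt=4, r=3 — ok
T1 LOAD — after: cnt=4, r=4 — load
T2 LOAD — after: cnt=4, r=4 — load
T1 CAS — after: cnt=5, r=4 — ok
T2 CAS — after: cnt=5, r=4 — retry
T0 LOAD — after: cnt=5, r=5 — load
T0 CAS — after: cnt=6, r=5 — ok
Log disagrees first at step 6.

step = 6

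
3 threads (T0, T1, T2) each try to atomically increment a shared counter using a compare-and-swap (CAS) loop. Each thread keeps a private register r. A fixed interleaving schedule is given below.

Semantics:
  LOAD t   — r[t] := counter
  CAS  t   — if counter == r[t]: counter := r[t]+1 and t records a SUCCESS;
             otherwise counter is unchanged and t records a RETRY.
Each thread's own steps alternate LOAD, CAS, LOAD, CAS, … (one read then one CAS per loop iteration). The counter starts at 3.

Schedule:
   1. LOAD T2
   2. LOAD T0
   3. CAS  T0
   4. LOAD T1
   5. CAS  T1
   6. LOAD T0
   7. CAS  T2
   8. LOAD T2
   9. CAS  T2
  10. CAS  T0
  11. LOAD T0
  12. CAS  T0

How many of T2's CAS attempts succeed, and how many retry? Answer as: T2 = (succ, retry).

1. LOAD T2 → mem=3 r[T2]=3 [LOAD]
2. LOAD T0 → mem=3 r[T0]=3 [LOAD]
3. CAS T0 → mem=4 r[T0]=3 [OK]
4. LOAD T1 → mem=4 r[T1]=4 [LOAD]
5. CAS T1 → mem=5 r[T1]=4 [OK]
6. LOAD T0 → mem=5 r[T0]=5 [LOAD]
7. CAS T2 → mem=5 r[T2]=3 [RETRY]
8. LOAD T2 → mem=5 r[T2]=5 [LOAD]
9. CAS T2 → mem=6 r[T2]=5 [OK]
10. CAS T0 → mem=6 r[T0]=5 [RETRY]
11. LOAD T0 → mem=6 r[T0]=6 [LOAD]
12. CAS T0 → mem=7 r[T0]=6 [OK]

T2 = (1, 1)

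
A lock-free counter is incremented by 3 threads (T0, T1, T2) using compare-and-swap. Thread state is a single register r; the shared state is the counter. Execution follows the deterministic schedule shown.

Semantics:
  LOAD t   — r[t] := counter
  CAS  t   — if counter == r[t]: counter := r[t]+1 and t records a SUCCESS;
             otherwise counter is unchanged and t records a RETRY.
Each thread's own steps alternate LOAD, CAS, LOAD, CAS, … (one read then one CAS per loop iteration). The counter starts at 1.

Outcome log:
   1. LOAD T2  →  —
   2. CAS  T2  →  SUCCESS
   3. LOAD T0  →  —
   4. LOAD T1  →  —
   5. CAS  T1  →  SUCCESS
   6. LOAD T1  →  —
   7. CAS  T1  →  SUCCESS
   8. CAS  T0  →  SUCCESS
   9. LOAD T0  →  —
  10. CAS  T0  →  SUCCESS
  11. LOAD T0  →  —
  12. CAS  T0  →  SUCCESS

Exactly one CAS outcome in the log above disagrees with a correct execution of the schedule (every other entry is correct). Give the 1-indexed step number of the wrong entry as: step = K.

step = 8

Re-executing:
[1] T2.load  rd  (counter 1, T2.r 1)
[2] T2.cas  hit  (counter 2, T2.r 1)
[3] T0.load  rd  (counter 2, T0.r 2)
[4] T1.load  rd  (counter 2, T1.r 2)
[5] T1.cas  hit  (counter 3, T1.r 2)
[6] T1.load  rd  (counter 3, T1.r 3)
[7] T1.cas  hit  (counter 4, T1.r 3)
[8] T0.cas  miss  (counter 4, T0.r 2)
[9] T0.load  rd  (counter 4, T0.r 4)
[10] T0.cas  hit  (counter 5, T0.r 4)
[11] T0.load  rd  (counter 5, T0.r 5)
[12] T0.cas  hit  (counter 6, T0.r 5)
Mismatch at 8.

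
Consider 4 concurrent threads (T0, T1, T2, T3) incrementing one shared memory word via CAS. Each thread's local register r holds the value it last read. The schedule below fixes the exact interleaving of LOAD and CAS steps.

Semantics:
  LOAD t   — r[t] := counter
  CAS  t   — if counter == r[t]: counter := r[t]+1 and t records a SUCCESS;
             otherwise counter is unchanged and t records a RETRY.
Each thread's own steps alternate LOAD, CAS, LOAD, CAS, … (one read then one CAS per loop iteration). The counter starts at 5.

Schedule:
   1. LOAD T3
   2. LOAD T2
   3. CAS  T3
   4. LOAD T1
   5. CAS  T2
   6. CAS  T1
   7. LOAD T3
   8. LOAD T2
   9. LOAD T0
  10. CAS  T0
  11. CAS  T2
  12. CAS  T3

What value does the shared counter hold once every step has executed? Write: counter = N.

counter = 8

step 1: T3 LOAD ⇒ load; ctr=5 reg=5
step 2: T2 LOAD ⇒ load; ctr=5 reg=5
step 3: T3 CAS ⇒ ok; ctr=6 reg=5
step 4: T1 LOAD ⇒ load; ctr=6 reg=6
step 5: T2 CAS ⇒ retry; ctr=6 reg=5
step 6: T1 CAS ⇒ ok; ctr=7 reg=6
step 7: T3 LOAD ⇒ load; ctr=7 reg=7
step 8: T2 LOAD ⇒ load; ctr=7 reg=7
step 9: T0 LOAD ⇒ load; ctr=7 reg=7
step 10: T0 CAS ⇒ ok; ctr=8 reg=7
step 11: T2 CAS ⇒ retry; ctr=8 reg=7
step 12: T3 CAS ⇒ retry; ctr=8 reg=7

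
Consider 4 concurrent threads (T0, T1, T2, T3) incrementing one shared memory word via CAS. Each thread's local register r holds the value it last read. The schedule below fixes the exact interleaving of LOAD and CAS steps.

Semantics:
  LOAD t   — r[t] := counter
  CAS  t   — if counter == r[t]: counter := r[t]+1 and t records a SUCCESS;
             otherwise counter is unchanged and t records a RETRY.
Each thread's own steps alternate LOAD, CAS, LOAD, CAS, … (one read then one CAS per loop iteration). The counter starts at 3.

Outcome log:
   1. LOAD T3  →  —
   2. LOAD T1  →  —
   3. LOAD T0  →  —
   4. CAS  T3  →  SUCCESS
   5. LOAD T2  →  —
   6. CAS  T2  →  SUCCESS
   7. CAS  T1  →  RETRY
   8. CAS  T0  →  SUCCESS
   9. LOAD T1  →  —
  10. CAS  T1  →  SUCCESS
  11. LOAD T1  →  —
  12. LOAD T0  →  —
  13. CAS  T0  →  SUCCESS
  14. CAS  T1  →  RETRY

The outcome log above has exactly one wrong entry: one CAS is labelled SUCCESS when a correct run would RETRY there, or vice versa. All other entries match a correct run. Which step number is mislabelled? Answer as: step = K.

Correct run:
[1] T3.load  rd  (counter 3, T3.r 3)
[2] T1.load  rd  (counter 3, T1.r 3)
[3] T0.load  rd  (counter 3, T0.r 3)
[4] T3.cas  hit  (counter 4, T3.r 3)
[5] T2.load  rd  (counter 4, T2.r 4)
[6] T2.cas  hit  (counter 5, T2.r 4)
[7] T1.cas  miss  (counter 5, T1.r 3)
[8] T0.cas  miss  (counter 5, T0.r 3)
[9] T1.load  rd  (counter 5, T1.r 5)
[10] T1.cas  hit  (counter 6, T1.r 5)
[11] T1.load  rd  (counter 6, T1.r 6)
[12] T0.load  rd  (counter 6, T0.r 6)
[13] T0.cas  hit  (counter 7, T0.r 6)
[14] T1.cas  miss  (counter 7, T1.r 6)
Mismatch at 8.

step = 8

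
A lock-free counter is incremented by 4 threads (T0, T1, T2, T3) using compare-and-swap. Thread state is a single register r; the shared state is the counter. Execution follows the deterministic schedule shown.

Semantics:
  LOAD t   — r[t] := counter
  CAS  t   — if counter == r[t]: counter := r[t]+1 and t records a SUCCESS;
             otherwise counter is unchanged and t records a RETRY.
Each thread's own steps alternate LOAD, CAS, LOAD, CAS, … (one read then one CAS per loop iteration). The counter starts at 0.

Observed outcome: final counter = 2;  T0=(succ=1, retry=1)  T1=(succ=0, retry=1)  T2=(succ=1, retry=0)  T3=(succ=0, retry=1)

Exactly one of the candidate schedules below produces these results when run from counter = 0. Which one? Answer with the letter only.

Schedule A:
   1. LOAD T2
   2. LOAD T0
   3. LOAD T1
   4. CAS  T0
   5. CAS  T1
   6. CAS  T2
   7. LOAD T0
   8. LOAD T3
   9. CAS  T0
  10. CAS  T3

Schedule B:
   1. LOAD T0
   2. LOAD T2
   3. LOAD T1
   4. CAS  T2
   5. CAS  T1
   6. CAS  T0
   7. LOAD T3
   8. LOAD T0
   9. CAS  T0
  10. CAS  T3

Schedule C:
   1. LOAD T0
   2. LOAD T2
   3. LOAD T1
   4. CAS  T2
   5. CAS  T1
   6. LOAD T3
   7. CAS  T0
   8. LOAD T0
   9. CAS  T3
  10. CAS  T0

Simulating candidate B:
1. LOAD T0 → mem=0 r[T0]=0 [LOAD]
2. LOAD T2 → mem=0 r[T2]=0 [LOAD]
3. LOAD T1 → mem=0 r[T1]=0 [LOAD]
4. CAS T2 → mem=1 r[T2]=0 [OK]
5. CAS T1 → mem=1 r[T1]=0 [RETRY]
6. CAS T0 → mem=1 r[T0]=0 [RETRY]
7. LOAD T3 → mem=1 r[T3]=1 [LOAD]
8. LOAD T0 → mem=1 r[T0]=1 [LOAD]
9. CAS T0 → mem=2 r[T0]=1 [OK]
10. CAS T3 → mem=2 r[T3]=1 [RETRY]

B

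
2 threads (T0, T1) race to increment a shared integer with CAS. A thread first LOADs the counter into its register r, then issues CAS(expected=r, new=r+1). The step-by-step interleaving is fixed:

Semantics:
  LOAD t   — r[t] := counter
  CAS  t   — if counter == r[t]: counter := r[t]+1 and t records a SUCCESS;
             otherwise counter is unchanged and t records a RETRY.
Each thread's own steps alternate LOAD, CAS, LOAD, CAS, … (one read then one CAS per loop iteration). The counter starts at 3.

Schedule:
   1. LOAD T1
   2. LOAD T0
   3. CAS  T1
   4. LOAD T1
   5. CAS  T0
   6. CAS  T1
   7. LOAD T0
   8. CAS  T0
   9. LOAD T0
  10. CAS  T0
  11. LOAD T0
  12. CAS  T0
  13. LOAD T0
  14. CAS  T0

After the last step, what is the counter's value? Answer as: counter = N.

counter = 9

T1 LOAD — after: cnt=3, r=3 — load
T0 LOAD — after: cnt=3, r=3 — load
T1 CAS — after: cnt=4, r=3 — ok
T1 LOAD — after: cnt=4, r=4 — load
T0 CAS — after: cnt=4, r=3 — retry
T1 CAS — after: cnt=5, r=4 — ok
T0 LOAD — after: cnt=5, r=5 — load
T0 CAS — after: cnt=6, r=5 — ok
T0 LOAD — after: cnt=6, r=6 — load
T0 CAS — after: cnt=7, r=6 — ok
T0 LOAD — after: cnt=7, r=7 — load
T0 CAS — after: cnt=8, r=7 — ok
T0 LOAD — after: cnt=8, r=8 — load
T0 CAS — after: cnt=9, r=8 — ok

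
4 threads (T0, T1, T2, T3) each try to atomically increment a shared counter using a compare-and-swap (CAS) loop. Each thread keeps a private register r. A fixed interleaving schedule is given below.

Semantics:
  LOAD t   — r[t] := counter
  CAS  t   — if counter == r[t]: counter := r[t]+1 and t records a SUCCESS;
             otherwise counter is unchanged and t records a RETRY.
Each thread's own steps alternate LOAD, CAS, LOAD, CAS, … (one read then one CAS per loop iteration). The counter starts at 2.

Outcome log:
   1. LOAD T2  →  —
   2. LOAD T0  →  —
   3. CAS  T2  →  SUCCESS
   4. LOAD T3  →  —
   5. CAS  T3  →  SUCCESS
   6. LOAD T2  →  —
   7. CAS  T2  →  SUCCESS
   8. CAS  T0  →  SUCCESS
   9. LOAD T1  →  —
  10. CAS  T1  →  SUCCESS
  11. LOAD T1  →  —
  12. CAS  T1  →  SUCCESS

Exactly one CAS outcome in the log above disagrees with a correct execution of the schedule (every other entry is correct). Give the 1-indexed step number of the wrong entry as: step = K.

step = 8

Reference trace:
step 1: T2 LOAD ⇒ load; ctr=2 reg=2
step 2: T0 LOAD ⇒ load; ctr=2 reg=2
step 3: T2 CAS ⇒ ok; ctr=3 reg=2
step 4: T3 LOAD ⇒ load; ctr=3 reg=3
step 5: T3 CAS ⇒ ok; ctr=4 reg=3
step 6: T2 LOAD ⇒ load; ctr=4 reg=4
step 7: T2 CAS ⇒ ok; ctr=5 reg=4
step 8: T0 CAS ⇒ retry; ctr=5 reg=2
step 9: T1 LOAD ⇒ load; ctr=5 reg=5
step 10: T1 CAS ⇒ ok; ctr=6 reg=5
step 11: T1 LOAD ⇒ load; ctr=6 reg=6
step 12: T1 CAS ⇒ ok; ctr=7 reg=6
Log disagrees first at step 8.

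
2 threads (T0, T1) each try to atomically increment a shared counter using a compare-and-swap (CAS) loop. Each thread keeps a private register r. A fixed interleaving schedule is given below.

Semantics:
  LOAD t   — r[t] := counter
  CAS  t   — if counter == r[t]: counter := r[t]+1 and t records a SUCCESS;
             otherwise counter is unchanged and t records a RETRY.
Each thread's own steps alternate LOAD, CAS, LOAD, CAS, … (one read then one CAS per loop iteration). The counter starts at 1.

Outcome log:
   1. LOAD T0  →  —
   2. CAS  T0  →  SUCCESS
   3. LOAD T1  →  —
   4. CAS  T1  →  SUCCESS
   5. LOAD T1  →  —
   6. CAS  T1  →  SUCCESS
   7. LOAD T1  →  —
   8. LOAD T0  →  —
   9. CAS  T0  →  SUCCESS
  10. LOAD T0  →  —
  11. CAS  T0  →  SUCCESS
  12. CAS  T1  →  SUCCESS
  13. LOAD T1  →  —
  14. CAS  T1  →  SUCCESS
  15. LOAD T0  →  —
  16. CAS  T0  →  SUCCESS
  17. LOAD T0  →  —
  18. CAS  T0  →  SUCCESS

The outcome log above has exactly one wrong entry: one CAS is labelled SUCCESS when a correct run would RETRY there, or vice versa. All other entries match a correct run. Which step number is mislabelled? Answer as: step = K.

Correct run:
#1 T0 reads 1
#2 T0 CAS(1→2) writes; counter now 2
#3 T1 reads 2
#4 T1 CAS(2→3) writes; counter now 3
#5 T1 reads 3
#6 T1 CAS(3→4) writes; counter now 4
#7 T1 reads 4
#8 T0 reads 4
#9 T0 CAS(4→5) writes; counter now 5
#10 T0 reads 5
#11 T0 CAS(5→6) writes; counter now 6
#12 T1 CAS(4→5) fails; counter now 6
#13 T1 reads 6
#14 T1 CAS(6→7) writes; counter now 7
#15 T0 reads 7
#16 T0 CAS(7→8) writes; counter now 8
#17 T0 reads 8
#18 T0 CAS(8→9) writes; counter now 9
Log disagrees first at step 12.

step = 12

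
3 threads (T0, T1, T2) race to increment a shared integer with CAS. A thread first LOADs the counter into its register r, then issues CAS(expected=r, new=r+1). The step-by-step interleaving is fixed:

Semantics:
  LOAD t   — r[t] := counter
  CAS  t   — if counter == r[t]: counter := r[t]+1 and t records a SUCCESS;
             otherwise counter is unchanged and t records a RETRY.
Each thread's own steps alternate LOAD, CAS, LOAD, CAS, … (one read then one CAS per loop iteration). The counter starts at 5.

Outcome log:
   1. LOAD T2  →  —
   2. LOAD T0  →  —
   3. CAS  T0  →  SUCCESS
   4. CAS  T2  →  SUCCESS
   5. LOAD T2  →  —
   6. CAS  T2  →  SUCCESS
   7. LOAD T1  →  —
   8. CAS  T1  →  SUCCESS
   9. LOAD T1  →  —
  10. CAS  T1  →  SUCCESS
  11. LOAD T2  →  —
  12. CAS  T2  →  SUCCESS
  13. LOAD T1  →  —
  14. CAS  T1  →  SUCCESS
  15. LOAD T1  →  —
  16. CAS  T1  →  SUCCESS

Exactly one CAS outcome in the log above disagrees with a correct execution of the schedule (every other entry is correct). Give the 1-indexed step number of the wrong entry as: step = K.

Correct run:
   1) LOAD T2:  M=5  r_T2=5
   2) LOAD T0:  M=5  r_T0=5
   3) CAS  T0:  M=6  r_T0=5 ✓
   4) CAS  T2:  M=6  r_T2=5 ✗
   5) LOAD T2:  M=6  r_T2=6
   6) CAS  T2:  M=7  r_T2=6 ✓
   7) LOAD T1:  M=7  r_T1=7
   8) CAS  T1:  M=8  r_T1=7 ✓
   9) LOAD T1:  M=8  r_T1=8
  10) CAS  T1:  M=9  r_T1=8 ✓
  11) LOAD T2:  M=9  r_T2=9
  12) CAS  T2:  M=10  r_T2=9 ✓
  13) LOAD T1:  M=10  r_T1=10
  14) CAS  T1:  M=11  r_T1=10 ✓
  15) LOAD T1:  M=11  r_T1=11
  16) CAS  T1:  M=12  r_T1=11 ✓
Mismatch at 4.

step = 4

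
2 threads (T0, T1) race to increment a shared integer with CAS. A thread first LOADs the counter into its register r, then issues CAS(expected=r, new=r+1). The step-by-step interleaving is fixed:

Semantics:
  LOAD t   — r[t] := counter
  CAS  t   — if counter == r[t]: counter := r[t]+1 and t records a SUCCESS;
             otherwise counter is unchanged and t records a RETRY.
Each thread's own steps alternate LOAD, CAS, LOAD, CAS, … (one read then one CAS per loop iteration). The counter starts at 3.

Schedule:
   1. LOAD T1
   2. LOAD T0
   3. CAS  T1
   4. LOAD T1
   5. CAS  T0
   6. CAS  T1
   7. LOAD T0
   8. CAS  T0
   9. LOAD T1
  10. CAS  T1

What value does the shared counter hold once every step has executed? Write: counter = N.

counter = 7

   1) LOAD T1:  M=3  r_T1=3
   2) LOAD T0:  M=3  r_T0=3
   3) CAS  T1:  M=4  r_T1=3 ✓
   4) LOAD T1:  M=4  r_T1=4
   5) CAS  T0:  M=4  r_T0=3 ✗
   6) CAS  T1:  M=5  r_T1=4 ✓
   7) LOAD T0:  M=5  r_T0=5
   8) CAS  T0:  M=6  r_T0=5 ✓
   9) LOAD T1:  M=6  r_T1=6
  10) CAS  T1:  M=7  r_T1=6 ✓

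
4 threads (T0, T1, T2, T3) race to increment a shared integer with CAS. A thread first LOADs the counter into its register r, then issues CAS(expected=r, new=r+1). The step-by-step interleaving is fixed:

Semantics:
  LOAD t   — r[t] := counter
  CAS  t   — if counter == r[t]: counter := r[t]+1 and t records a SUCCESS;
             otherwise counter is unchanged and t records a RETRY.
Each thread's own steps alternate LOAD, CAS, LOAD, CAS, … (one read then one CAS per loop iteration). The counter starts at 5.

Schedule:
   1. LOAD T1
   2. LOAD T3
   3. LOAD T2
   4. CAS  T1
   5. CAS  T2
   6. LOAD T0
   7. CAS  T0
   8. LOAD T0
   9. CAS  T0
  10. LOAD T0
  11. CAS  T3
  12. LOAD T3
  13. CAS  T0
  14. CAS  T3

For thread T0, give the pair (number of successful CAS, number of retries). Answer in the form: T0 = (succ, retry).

T0 = (3, 0)

1. LOAD T1 → mem=5 r[T1]=5 [LOAD]
2. LOAD T3 → mem=5 r[T3]=5 [LOAD]
3. LOAD T2 → mem=5 r[T2]=5 [LOAD]
4. CAS T1 → mem=6 r[T1]=5 [OK]
5. CAS T2 → mem=6 r[T2]=5 [RETRY]
6. LOAD T0 → mem=6 r[T0]=6 [LOAD]
7. CAS T0 → mem=7 r[T0]=6 [OK]
8. LOAD T0 → mem=7 r[T0]=7 [LOAD]
9. CAS T0 → mem=8 r[T0]=7 [OK]
10. LOAD T0 → mem=8 r[T0]=8 [LOAD]
11. CAS T3 → mem=8 r[T3]=5 [RETRY]
12. LOAD T3 → mem=8 r[T3]=8 [LOAD]
13. CAS T0 → mem=9 r[T0]=8 [OK]
14. CAS T3 → mem=9 r[T3]=8 [RETRY]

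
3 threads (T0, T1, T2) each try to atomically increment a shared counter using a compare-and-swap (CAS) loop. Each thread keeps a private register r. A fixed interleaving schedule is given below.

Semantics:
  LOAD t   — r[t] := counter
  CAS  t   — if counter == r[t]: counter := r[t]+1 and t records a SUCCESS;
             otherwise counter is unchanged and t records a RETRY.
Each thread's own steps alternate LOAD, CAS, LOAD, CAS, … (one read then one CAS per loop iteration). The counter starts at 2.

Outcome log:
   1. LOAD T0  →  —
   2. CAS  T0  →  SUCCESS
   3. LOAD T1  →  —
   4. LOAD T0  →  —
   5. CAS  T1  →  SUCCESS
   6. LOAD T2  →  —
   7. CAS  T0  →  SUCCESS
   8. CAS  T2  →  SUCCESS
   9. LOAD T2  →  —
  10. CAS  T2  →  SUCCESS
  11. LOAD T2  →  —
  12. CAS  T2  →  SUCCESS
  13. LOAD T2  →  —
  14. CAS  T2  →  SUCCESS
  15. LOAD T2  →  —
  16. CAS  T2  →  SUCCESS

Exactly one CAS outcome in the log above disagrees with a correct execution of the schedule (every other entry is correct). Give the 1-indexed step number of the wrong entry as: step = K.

Reference trace:
   1) LOAD T0:  M=2  r_T0=2
   2) CAS  T0:  M=3  r_T0=2 ✓
   3) LOAD T1:  M=3  r_T1=3
   4) LOAD T0:  M=3  r_T0=3
   5) CAS  T1:  M=4  r_T1=3 ✓
   6) LOAD T2:  M=4  r_T2=4
   7) CAS  T0:  M=4  r_T0=3 ✗
   8) CAS  T2:  M=5  r_T2=4 ✓
   9) LOAD T2:  M=5  r_T2=5
  10) CAS  T2:  M=6  r_T2=5 ✓
  11) LOAD T2:  M=6  r_T2=6
  12) CAS  T2:  M=7  r_T2=6 ✓
  13) LOAD T2:  M=7  r_T2=7
  14) CAS  T2:  M=8  r_T2=7 ✓
  15) LOAD T2:  M=8  r_T2=8
  16) CAS  T2:  M=9  r_T2=8 ✓
Mismatch at 7.

step = 7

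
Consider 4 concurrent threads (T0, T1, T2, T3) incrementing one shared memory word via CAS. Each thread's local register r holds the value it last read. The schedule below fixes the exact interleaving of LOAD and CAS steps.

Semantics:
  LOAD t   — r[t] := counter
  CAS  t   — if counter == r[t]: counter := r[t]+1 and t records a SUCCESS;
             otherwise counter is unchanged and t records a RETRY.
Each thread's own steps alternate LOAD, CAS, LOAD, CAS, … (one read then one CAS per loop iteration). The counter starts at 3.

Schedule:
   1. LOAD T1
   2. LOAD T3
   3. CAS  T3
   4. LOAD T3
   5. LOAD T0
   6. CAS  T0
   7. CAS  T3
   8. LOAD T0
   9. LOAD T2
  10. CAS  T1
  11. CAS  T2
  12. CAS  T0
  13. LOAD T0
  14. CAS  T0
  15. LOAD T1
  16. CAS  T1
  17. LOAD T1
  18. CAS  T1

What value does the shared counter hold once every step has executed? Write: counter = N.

counter = 9

#1 T1 reads 3
#2 T3 reads 3
#3 T3 CAS(3→4) writes; counter now 4
#4 T3 reads 4
#5 T0 reads 4
#6 T0 CAS(4→5) writes; counter now 5
#7 T3 CAS(4→5) fails; counter now 5
#8 T0 reads 5
#9 T2 reads 5
#10 T1 CAS(3→4) fails; counter now 5
#11 T2 CAS(5→6) writes; counter now 6
#12 T0 CAS(5→6) fails; counter now 6
#13 T0 reads 6
#14 T0 CAS(6→7) writes; counter now 7
#15 T1 reads 7
#16 T1 CAS(7→8) writes; counter now 8
#17 T1 reads 8
#18 T1 CAS(8→9) writes; counter now 9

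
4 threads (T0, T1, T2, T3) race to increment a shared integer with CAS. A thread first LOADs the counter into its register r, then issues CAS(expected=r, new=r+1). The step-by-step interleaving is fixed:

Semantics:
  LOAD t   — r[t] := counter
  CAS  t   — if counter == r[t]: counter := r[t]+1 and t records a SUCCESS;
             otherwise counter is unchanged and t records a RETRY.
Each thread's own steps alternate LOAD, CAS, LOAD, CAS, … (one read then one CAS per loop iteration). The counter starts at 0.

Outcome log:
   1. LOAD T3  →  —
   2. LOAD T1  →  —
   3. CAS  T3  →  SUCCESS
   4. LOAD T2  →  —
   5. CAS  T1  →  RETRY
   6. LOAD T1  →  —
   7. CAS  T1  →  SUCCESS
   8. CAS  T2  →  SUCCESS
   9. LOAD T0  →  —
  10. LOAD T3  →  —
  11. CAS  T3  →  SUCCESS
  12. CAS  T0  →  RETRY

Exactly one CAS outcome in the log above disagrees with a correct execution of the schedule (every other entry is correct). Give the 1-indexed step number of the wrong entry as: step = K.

step = 8

Re-executing:
step 1: T3 LOAD ⇒ load; ctr=0 reg=0
step 2: T1 LOAD ⇒ load; ctr=0 reg=0
step 3: T3 CAS ⇒ ok; ctr=1 reg=0
step 4: T2 LOAD ⇒ load; ctr=1 reg=1
step 5: T1 CAS ⇒ retry; ctr=1 reg=0
step 6: T1 LOAD ⇒ load; ctr=1 reg=1
step 7: T1 CAS ⇒ ok; ctr=2 reg=1
step 8: T2 CAS ⇒ retry; ctr=2 reg=1
step 9: T0 LOAD ⇒ load; ctr=2 reg=2
step 10: T3 LOAD ⇒ load; ctr=2 reg=2
step 11: T3 CAS ⇒ ok; ctr=3 reg=2
step 12: T0 CAS ⇒ retry; ctr=3 reg=2
Mismatch at 8.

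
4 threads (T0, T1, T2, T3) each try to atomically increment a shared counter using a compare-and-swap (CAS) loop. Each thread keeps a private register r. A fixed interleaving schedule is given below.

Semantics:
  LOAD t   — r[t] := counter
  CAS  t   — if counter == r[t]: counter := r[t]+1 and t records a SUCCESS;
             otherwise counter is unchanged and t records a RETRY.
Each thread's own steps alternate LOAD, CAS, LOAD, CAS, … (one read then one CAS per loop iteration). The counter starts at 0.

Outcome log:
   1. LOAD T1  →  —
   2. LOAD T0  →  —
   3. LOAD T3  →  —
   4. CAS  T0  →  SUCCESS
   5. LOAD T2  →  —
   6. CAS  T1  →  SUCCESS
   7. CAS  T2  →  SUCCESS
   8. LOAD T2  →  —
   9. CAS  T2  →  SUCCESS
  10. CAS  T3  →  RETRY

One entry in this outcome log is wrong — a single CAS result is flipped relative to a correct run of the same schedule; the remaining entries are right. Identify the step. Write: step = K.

Reference trace:
step 1: T1 LOAD ⇒ load; ctr=0 reg=0
step 2: T0 LOAD ⇒ load; ctr=0 reg=0
step 3: T3 LOAD ⇒ load; ctr=0 reg=0
step 4: T0 CAS ⇒ ok; ctr=1 reg=0
step 5: T2 LOAD ⇒ load; ctr=1 reg=1
step 6: T1 CAS ⇒ retry; ctr=1 reg=0
step 7: T2 CAS ⇒ ok; ctr=2 reg=1
step 8: T2 LOAD ⇒ load; ctr=2 reg=2
step 9: T2 CAS ⇒ ok; ctr=3 reg=2
step 10: T3 CAS ⇒ retry; ctr=3 reg=0
Mismatch at 6.

step = 6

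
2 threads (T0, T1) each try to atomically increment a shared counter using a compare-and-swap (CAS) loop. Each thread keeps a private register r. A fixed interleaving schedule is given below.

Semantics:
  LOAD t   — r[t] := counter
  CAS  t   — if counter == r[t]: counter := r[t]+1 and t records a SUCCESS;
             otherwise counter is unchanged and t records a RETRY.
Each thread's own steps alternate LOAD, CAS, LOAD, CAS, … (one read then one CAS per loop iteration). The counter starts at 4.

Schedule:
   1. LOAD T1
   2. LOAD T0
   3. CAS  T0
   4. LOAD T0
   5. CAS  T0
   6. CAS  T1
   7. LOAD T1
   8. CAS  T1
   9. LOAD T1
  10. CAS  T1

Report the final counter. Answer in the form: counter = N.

counter = 8

T1 LOAD — after: cnt=4, r=4 — load
T0 LOAD — after: cnt=4, r=4 — load
T0 CAS — after: cnt=5, r=4 — ok
T0 LOAD — after: cnt=5, r=5 — load
T0 CAS — after: cnt=6, r=5 — ok
T1 CAS — after: cnt=6, r=4 — retry
T1 LOAD — after: cnt=6, r=6 — load
T1 CAS — after: cnt=7, r=6 — ok
T1 LOAD — after: cnt=7, r=7 — load
T1 CAS — after: cnt=8, r=7 — ok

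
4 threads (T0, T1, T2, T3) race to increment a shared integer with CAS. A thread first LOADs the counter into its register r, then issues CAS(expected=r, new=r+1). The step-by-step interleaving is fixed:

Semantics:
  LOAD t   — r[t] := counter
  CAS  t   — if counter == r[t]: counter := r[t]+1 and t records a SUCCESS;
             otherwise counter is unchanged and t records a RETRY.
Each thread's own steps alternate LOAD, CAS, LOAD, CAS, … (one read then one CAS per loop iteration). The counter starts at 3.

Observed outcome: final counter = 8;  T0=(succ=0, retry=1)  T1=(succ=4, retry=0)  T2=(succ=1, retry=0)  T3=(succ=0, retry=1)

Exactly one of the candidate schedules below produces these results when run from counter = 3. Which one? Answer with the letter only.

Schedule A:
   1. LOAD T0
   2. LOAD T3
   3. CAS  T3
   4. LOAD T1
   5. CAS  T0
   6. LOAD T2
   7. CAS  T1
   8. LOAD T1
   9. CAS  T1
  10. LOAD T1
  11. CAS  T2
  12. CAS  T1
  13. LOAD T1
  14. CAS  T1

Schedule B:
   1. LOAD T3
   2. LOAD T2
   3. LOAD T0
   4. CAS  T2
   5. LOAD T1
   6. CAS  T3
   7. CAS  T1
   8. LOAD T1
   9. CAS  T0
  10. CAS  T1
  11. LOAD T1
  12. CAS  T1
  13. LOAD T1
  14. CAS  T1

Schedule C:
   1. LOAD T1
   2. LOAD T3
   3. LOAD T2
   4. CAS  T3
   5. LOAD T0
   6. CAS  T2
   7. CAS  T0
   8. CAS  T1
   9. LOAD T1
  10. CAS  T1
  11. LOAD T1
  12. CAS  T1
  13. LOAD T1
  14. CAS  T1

B

Tracing schedule B:
#1 T3 reads 3
#2 T2 reads 3
#3 T0 reads 3
#4 T2 CAS(3→4) writes; counter now 4
#5 T1 reads 4
#6 T3 CAS(3→4) fails; counter now 4
#7 T1 CAS(4→5) writes; counter now 5
#8 T1 reads 5
#9 T0 CAS(3→4) fails; counter now 5
#10 T1 CAS(5→6) writes; counter now 6
#11 T1 reads 6
#12 T1 CAS(6→7) writes; counter now 7
#13 T1 reads 7
#14 T1 CAS(7→8) writes; counter now 8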